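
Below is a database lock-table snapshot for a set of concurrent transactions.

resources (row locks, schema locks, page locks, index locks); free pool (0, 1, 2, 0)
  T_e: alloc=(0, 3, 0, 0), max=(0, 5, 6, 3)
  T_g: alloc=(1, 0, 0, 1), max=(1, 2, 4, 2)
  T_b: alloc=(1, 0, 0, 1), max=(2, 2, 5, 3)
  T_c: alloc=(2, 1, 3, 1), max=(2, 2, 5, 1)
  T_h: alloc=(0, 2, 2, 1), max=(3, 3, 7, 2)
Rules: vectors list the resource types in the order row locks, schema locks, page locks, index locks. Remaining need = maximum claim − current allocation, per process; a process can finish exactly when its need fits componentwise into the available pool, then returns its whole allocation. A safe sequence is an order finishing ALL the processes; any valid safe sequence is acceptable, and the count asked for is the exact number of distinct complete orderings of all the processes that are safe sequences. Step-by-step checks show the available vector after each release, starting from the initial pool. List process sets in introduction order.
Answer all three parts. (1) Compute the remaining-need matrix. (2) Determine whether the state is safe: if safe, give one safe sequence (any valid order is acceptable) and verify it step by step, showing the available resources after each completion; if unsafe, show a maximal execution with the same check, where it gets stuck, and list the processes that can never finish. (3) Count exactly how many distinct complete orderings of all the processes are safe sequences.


(1) Need matrix, components ordered row locks, schema locks, page locks, index locks:
  T_e: (0, 2, 6, 3)
  T_g: (0, 2, 4, 1)
  T_b: (1, 2, 5, 2)
  T_c: (0, 1, 2, 0)
  T_h: (3, 1, 5, 1)
(2) SAFE. One safe sequence: T_c, T_g, T_h, T_e, T_b.
Key observation: at T_c the run first touches a limit — (0, 1, 2, 0) against (0, 1, 2, 0), exact on a resource it actually requests.
Step-by-step check:
  pool = (0, 1, 2, 0)
  run T_c (needs (0, 1, 2, 0), free (0, 1, 2, 0)); after release of (2, 1, 3, 1) the pool is (2, 2, 5, 1)
  run T_g (needs (0, 2, 4, 1), free (2, 2, 5, 1)); after release of (1, 0, 0, 1) the pool is (3, 2, 5, 2)
  run T_h (needs (3, 1, 5, 1), free (3, 2, 5, 2)); after release of (0, 2, 2, 1) the pool is (3, 4, 7, 3)
  run T_e (needs (0, 2, 6, 3), free (3, 4, 7, 3)); after release of (0, 3, 0, 0) the pool is (3, 7, 7, 3)
  run T_b (needs (1, 2, 5, 2), free (3, 7, 7, 3)); after release of (1, 0, 0, 1) the pool is (4, 7, 7, 4)
(3) Precisely 3 of the possible complete orderings are safe sequences.


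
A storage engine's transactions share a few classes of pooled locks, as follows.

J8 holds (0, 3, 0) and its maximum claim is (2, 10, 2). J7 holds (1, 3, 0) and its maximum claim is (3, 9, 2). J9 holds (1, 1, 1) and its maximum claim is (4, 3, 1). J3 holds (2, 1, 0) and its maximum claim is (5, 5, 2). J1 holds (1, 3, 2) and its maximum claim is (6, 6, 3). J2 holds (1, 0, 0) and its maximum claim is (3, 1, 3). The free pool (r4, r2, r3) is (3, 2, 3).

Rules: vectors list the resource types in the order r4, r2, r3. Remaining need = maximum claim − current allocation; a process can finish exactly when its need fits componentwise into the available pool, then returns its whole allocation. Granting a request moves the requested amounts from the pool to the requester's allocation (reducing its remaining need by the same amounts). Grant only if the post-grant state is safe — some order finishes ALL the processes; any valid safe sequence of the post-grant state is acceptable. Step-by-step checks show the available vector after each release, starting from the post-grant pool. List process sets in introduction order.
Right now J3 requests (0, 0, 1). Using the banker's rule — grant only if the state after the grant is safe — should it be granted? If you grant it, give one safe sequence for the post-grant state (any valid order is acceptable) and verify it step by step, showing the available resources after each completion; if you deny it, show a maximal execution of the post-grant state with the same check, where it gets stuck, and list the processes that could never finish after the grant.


GRANT. The post-grant state is safe; one safe sequence: J9, J2, J1, J7, J3, J8.
Key observation: the grant leaves (3, 2, 2) free — enough for J9, whose release restarts the cascade.
Step-by-step check of the post-grant state:
  pool = (3, 2, 2)
  J9 needs (3, 2, 0) <= (3, 2, 2) -> finishes; pool += (1, 1, 1) = (4, 3, 3)
  J2 needs (2, 1, 3) <= (4, 3, 3) -> finishes; pool += (1, 0, 0) = (5, 3, 3)
  J1 needs (5, 3, 1) <= (5, 3, 3) -> finishes; pool += (1, 3, 2) = (6, 6, 5)
  J7 needs (2, 6, 2) <= (6, 6, 5) -> finishes; pool += (1, 3, 0) = (7, 9, 5)
  J3 needs (3, 4, 1) <= (7, 9, 5) -> finishes; pool += (2, 1, 1) = (9, 10, 6)
  J8 needs (2, 7, 2) <= (9, 10, 6) -> finishes; pool += (0, 3, 0) = (9, 13, 6)


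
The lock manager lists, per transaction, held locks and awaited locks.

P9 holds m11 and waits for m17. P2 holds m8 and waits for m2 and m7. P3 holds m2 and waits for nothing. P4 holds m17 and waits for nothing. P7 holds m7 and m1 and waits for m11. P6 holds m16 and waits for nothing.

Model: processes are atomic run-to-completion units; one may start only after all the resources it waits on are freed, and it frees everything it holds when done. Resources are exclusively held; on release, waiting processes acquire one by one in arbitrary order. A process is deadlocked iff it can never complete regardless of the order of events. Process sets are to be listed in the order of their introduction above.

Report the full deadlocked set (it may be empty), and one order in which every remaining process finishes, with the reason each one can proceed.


The deadlocked set is empty.
Key observation: the waits form no ring: some process can always run, and its releases unblock the others one by one.
A valid finishing order for the others: P4, P3, P9, P7, P2, P6.
Verifying each step:
  run P4 (it waits on nothing); releases m17
  run P3 (it waits on nothing); releases m2
  P9: everything it awaited (m17) is free; runs, freeing m11
  P7: everything it awaited (m11) is free; runs, freeing m7 and m1
  P2: everything it awaited (m2 and m7) is free; runs, freeing m8
  run P6 (it waits on nothing); releases m16


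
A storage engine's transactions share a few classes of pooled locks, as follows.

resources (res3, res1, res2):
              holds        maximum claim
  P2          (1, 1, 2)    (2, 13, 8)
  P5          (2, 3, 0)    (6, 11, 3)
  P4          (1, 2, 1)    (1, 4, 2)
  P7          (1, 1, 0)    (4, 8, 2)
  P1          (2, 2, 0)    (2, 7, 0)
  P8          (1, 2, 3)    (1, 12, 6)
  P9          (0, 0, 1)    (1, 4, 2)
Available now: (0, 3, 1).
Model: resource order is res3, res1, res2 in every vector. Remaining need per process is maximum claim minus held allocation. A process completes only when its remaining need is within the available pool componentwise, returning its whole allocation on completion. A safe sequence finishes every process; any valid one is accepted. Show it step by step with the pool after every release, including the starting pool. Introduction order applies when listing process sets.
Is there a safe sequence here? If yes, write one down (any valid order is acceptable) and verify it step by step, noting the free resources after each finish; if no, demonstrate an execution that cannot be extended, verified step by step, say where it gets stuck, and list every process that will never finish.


SAFE. One safe sequence: P4, P1, P9, P7, P5, P8, P2.
Key observation: at P4 the run first touches a limit — (0, 2, 1) against (0, 3, 1), exact on a resource it actually requests.
Walking it through:
  pool = (0, 3, 1)
  P4: need (0, 2, 1) fits (0, 3, 1); releases (1, 2, 1), pool now (1, 5, 2)
  P1: need (0, 5, 0) fits (1, 5, 2); releases (2, 2, 0), pool now (3, 7, 2)
  P9: need (1, 4, 1) fits (3, 7, 2); releases (0, 0, 1), pool now (3, 7, 3)
  P7: need (3, 7, 2) fits (3, 7, 3); releases (1, 1, 0), pool now (4, 8, 3)
  P5: need (4, 8, 3) fits (4, 8, 3); releases (2, 3, 0), pool now (6, 11, 3)
  P8: need (0, 10, 3) fits (6, 11, 3); releases (1, 2, 3), pool now (7, 13, 6)
  P2: need (1, 12, 6) fits (7, 13, 6); releases (1, 1, 2), pool now (8, 14, 8)


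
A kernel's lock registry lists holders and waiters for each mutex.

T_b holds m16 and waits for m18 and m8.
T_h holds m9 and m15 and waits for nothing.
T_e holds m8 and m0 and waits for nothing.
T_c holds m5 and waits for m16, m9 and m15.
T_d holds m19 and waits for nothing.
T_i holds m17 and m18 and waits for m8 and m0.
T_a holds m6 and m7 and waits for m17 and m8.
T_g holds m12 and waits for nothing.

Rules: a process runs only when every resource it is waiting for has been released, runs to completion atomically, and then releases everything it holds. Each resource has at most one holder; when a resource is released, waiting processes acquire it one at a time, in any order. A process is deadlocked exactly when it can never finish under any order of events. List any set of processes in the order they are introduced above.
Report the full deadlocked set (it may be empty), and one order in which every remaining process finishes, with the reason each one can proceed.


No process is deadlocked.
Key observation: no waiting chain loops back on itself — every chain ends at a process that waits on nothing, so everyone eventually runs.
The rest can finish in the order T_d, T_e, T_i, T_b, T_h, T_a, T_g, T_c.
Walking it through:
  run T_d (it waits on nothing); releases m19
  run T_e (it waits on nothing); releases m8 and m0
  run T_i (all its waits — m8 and m0 — are resolved); releases m17 and m18
  run T_b (all its waits — m18 and m8 — are resolved); releases m16
  run T_h (it waits on nothing); releases m9 and m15
  run T_a (all its waits — m17 and m8 — are resolved); releases m6 and m7
  run T_g (it waits on nothing); releases m12
  run T_c (all its waits — m16, m9 and m15 — are resolved); releases m5


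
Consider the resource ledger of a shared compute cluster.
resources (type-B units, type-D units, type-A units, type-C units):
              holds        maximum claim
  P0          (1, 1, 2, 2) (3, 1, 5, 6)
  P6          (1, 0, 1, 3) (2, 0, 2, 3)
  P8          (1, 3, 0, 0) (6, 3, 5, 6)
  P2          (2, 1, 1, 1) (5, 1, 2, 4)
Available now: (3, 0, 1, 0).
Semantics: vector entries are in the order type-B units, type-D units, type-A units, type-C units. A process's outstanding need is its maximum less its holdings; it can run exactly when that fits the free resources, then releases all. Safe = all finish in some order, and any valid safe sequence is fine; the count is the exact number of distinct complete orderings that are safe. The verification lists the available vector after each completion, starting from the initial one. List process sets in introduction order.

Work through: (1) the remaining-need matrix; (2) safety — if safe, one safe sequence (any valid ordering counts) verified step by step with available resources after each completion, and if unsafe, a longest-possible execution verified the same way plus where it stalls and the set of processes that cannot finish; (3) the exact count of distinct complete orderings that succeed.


(1) Remaining need (order type-B units, type-D units, type-A units, type-C units):
  P0: (2, 0, 3, 4)
  P6: (1, 0, 1, 0)
  P8: (5, 0, 5, 6)
  P2: (3, 0, 1, 3)
(2) SAFE — a valid safe sequence is P6, P2, P0, P8.
Key observation: reading the order forward, P6 is the first process whose need (1, 0, 1, 0) meets the free pool (3, 0, 1, 0) exactly on a resource it requests.
Walking it through:
  pool = (3, 0, 1, 0)
  run P6 (needs (1, 0, 1, 0), free (3, 0, 1, 0)); after release of (1, 0, 1, 3) the pool is (4, 0, 2, 3)
  run P2 (needs (3, 0, 1, 3), free (4, 0, 2, 3)); after release of (2, 1, 1, 1) the pool is (6, 1, 3, 4)
  run P0 (needs (2, 0, 3, 4), free (6, 1, 3, 4)); after release of (1, 1, 2, 2) the pool is (7, 2, 5, 6)
  run P8 (needs (5, 0, 5, 6), free (7, 2, 5, 6)); after release of (1, 3, 0, 0) the pool is (8, 5, 5, 6)
(3) Precisely 1 of the possible complete orderings is a safe sequence.


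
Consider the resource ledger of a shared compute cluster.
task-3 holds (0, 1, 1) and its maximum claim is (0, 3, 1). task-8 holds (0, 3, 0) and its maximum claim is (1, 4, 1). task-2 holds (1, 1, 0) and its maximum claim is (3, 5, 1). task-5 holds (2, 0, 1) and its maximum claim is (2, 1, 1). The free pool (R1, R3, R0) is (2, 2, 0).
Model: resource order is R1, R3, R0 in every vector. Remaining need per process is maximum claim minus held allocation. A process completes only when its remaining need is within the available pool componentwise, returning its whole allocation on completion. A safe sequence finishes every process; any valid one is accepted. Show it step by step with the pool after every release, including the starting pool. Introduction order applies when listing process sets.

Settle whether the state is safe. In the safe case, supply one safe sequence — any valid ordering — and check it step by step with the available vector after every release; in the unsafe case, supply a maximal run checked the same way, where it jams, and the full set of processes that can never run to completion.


The state is SAFE; one workable sequence: task-3, task-5, task-8, task-2.
Key observation: the order's first zero-slack moment is task-3 ((0, 2, 0) needed, (2, 2, 0) free — a requested resource with nothing to spare).
Check, step by step:
  pool = (2, 2, 0)
  run task-3 (needs (0, 2, 0), free (2, 2, 0)); after release of (0, 1, 1) the pool is (2, 3, 1)
  run task-5 (needs (0, 1, 0), free (2, 3, 1)); after release of (2, 0, 1) the pool is (4, 3, 2)
  run task-8 (needs (1, 1, 1), free (4, 3, 2)); after release of (0, 3, 0) the pool is (4, 6, 2)
  run task-2 (needs (2, 4, 1), free (4, 6, 2)); after release of (1, 1, 0) the pool is (5, 7, 2)


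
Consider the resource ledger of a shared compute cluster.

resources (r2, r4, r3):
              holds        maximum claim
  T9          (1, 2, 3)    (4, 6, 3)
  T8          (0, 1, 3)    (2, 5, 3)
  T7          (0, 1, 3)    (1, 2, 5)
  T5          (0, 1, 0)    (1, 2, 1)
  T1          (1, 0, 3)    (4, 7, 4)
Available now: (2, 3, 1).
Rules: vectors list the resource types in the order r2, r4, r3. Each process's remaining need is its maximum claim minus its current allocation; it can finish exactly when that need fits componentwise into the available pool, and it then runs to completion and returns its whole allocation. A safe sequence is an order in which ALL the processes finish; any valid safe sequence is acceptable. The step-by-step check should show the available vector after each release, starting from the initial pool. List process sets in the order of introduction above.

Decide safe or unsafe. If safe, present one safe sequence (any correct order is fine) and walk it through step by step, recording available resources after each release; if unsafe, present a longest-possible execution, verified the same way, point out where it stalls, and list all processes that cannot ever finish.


UNSAFE — no complete ordering exists.
Key observation: the pool after T5, T8, T7 is (2, 6, 7); every surviving request exceeds it in r2, so progress ends there.
A maximal execution: T5, T8, T7 — then nothing else fits. Walking it through:
  pool = (2, 3, 1)
  run T5 (needs (1, 1, 1), free (2, 3, 1)); after release of (0, 1, 0) the pool is (2, 4, 1)
  run T8 (needs (2, 4, 0), free (2, 4, 1)); after release of (0, 1, 3) the pool is (2, 5, 4)
  run T7 (needs (1, 1, 2), free (2, 5, 4)); after release of (0, 1, 3) the pool is (2, 6, 7)
  blocked: T9 wants (3, 4, 0), pool (2, 6, 7) — not enough r2
  blocked: T1 wants (3, 7, 1), pool (2, 6, 7) — not enough r2 and r4
Permanently blocked: T9 and T1.


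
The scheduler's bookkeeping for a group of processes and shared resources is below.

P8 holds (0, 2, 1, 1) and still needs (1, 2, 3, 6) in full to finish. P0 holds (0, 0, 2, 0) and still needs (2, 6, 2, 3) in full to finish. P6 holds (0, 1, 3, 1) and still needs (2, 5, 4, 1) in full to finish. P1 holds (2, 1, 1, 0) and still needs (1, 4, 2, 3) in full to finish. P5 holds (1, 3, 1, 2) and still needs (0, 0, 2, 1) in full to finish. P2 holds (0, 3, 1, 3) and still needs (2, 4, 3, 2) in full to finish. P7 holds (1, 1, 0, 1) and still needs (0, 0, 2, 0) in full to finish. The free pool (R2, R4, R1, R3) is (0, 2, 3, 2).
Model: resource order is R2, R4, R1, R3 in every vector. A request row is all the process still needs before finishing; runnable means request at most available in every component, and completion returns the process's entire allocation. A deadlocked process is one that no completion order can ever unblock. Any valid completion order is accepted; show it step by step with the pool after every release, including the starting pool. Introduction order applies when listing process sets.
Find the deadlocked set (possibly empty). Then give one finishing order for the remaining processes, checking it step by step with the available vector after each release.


No process is deadlocked.
Key observation: P7 fits the free pool immediately, and its release cascades until everyone finishes.
A valid finishing order for the others: P7, P5, P6, P0, P1, P2, P8. Step-by-step check:
  pool = (0, 2, 3, 2)
  P7 needs (0, 0, 2, 0) <= (0, 2, 3, 2) -> finishes; pool += (1, 1, 0, 1) = (1, 3, 3, 3)
  P5 needs (0, 0, 2, 1) <= (1, 3, 3, 3) -> finishes; pool += (1, 3, 1, 2) = (2, 6, 4, 5)
  P6 needs (2, 5, 4, 1) <= (2, 6, 4, 5) -> finishes; pool += (0, 1, 3, 1) = (2, 7, 7, 6)
  P0 needs (2, 6, 2, 3) <= (2, 7, 7, 6) -> finishes; pool += (0, 0, 2, 0) = (2, 7, 9, 6)
  P1 needs (1, 4, 2, 3) <= (2, 7, 9, 6) -> finishes; pool += (2, 1, 1, 0) = (4, 8, 10, 6)
  P2 needs (2, 4, 3, 2) <= (4, 8, 10, 6) -> finishes; pool += (0, 3, 1, 3) = (4, 11, 11, 9)
  P8 needs (1, 2, 3, 6) <= (4, 11, 11, 9) -> finishes; pool += (0, 2, 1, 1) = (4, 13, 12, 10)


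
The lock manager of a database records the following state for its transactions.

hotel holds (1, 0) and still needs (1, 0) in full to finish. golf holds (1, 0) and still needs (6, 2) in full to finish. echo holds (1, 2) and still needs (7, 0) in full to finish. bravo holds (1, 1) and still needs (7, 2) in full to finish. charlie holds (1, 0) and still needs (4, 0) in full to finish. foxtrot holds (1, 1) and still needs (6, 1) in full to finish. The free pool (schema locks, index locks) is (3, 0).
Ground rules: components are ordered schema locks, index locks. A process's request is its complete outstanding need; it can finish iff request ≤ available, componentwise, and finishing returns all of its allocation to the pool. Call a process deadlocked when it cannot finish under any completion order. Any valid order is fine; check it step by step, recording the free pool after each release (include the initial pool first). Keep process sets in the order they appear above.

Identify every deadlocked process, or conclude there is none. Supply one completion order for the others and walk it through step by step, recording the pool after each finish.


Deadlocked set: golf, echo, bravo and foxtrot.
Key observation: once hotel, charlie finish, the pool peaks at (5, 0) — and every remaining process still needs more schema locks than that.
A valid finishing order for the others: hotel, charlie. Walking it through:
  pool = (3, 0)
  run hotel (needs (1, 0), free (3, 0)); after release of (1, 0) the pool is (4, 0)
  run charlie (needs (4, 0), free (4, 0)); after release of (1, 0) the pool is (5, 0)
None of the blocked processes ever fits:
  blocked: golf wants (6, 2), pool (5, 0) — not enough schema locks and index locks
  blocked: echo wants (7, 0), pool (5, 0) — not enough schema locks
  blocked: bravo wants (7, 2), pool (5, 0) — not enough schema locks and index locks
  blocked: foxtrot wants (6, 1), pool (5, 0) — not enough schema locks and index locks


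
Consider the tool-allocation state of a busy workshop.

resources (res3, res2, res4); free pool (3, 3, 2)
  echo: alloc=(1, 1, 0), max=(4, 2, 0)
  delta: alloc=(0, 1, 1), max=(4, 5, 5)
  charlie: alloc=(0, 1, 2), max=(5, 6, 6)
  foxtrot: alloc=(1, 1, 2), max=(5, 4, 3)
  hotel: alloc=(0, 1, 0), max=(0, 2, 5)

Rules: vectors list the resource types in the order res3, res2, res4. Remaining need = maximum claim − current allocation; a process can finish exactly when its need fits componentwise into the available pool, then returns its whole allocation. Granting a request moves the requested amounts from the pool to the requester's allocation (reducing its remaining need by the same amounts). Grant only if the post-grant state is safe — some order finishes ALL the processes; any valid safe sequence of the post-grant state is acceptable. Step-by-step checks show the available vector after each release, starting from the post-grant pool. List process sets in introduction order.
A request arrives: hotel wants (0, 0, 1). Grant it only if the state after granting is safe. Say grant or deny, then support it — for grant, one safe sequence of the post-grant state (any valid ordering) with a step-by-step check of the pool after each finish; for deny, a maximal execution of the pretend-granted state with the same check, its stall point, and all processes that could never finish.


DENY: after the grant no complete ordering would exist.
Key observation: after echo, foxtrot complete, (5, 5, 3) is the best the pool ever gets, yet each leftover process wants more res4.
After a pretend grant, a maximal execution: echo, foxtrot — then nothing else fits. Check, step by step:
  pool = (3, 3, 1)
  echo: need (3, 1, 0) fits (3, 3, 1); releases (1, 1, 0), pool now (4, 4, 1)
  foxtrot: need (4, 3, 1) fits (4, 4, 1); releases (1, 1, 2), pool now (5, 5, 3)
  blocked: delta wants (4, 4, 4), pool (5, 5, 3) — not enough res4
  blocked: charlie wants (5, 5, 4), pool (5, 5, 3) — not enough res4
  blocked: hotel wants (0, 1, 4), pool (5, 5, 3) — not enough res4
Processes that could never finish after the grant: delta, charlie and hotel.


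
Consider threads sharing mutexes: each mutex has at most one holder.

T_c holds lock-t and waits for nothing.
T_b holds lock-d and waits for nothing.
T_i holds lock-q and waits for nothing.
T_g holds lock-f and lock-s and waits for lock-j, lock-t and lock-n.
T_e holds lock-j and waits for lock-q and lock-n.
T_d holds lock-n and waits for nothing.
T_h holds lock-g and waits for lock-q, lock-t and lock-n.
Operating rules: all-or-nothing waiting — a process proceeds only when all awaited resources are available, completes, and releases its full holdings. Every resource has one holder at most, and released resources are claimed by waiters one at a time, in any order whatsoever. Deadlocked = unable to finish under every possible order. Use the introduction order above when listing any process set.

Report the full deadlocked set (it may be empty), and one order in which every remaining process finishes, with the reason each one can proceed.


No process is deadlocked.
Key observation: the wait relation is loop-free; peeling off processes with no waits unwinds the whole state.
The rest can finish in the order T_c, T_b, T_i, T_d, T_h, T_e, T_g.
Walking it through:
  T_c waits on nothing -> runs at once and releases lock-t
  T_b waits on nothing -> runs at once and releases lock-d
  T_i waits on nothing -> runs at once and releases lock-q
  T_d waits on nothing -> runs at once and releases lock-n
  T_h: everything it awaited (lock-q, lock-t and lock-n) is free; runs, freeing lock-g
  T_e: everything it awaited (lock-q and lock-n) is free; runs, freeing lock-j
  T_g: everything it awaited (lock-j, lock-t and lock-n) is free; runs, freeing lock-f and lock-s


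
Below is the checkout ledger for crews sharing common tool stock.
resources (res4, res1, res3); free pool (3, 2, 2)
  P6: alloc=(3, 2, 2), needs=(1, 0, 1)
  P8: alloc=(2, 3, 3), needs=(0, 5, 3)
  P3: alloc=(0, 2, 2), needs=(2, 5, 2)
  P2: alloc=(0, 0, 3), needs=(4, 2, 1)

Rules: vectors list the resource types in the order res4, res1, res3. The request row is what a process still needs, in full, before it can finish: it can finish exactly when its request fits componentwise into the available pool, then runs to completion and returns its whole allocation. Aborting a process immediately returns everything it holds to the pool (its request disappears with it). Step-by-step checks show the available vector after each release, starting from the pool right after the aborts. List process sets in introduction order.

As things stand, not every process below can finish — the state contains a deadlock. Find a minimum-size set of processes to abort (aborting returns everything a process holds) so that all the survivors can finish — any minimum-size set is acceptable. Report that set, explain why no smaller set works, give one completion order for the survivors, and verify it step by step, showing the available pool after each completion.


The answer: abort P3.
Key observation: the returned (0, 2, 2) from P3 is what brings P8 — unrunnable before, under any order — into play at step 2.
Minimality: the empty abort set fails — the state is deadlocked as it stands.
Survivors finish in the order: P6, P8, P2. Step-by-step check (pool after the aborts first):
  pool = (3, 4, 4)
  P6 needs (1, 0, 1) <= (3, 4, 4) -> finishes; pool += (3, 2, 2) = (6, 6, 6)
  P8 needs (0, 5, 3) <= (6, 6, 6) -> finishes; pool += (2, 3, 3) = (8, 9, 9)
  P2 needs (4, 2, 1) <= (8, 9, 9) -> finishes; pool += (0, 0, 3) = (8, 9, 12)


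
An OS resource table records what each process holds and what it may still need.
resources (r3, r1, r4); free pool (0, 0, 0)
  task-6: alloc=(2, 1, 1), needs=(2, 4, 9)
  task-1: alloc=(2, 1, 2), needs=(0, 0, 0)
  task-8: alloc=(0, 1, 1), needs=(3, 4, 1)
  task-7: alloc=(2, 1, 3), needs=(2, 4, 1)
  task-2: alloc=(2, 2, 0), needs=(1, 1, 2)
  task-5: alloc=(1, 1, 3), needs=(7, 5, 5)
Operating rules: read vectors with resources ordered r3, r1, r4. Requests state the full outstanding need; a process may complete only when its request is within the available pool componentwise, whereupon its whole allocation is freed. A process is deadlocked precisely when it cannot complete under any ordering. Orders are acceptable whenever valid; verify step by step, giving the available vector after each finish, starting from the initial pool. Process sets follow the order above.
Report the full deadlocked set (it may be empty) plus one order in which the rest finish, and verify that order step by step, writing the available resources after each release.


Deadlocked set: task-6, task-8, task-7 and task-5.
Key observation: after task-1, task-2 complete, (4, 3, 2) is the best the pool ever gets, yet each leftover process wants more r1.
A valid finishing order for the others: task-1, task-2. Verifying each step:
  pool = (0, 0, 0)
  task-1: need (0, 0, 0) fits (0, 0, 0); releases (2, 1, 2), pool now (2, 1, 2)
  task-2: need (1, 1, 2) fits (2, 1, 2); releases (2, 2, 0), pool now (4, 3, 2)
None of the blocked processes ever fits:
  task-6 cannot run: need (2, 4, 9) vs free (4, 3, 2) (insufficient r1 and r4)
  task-8 cannot run: need (3, 4, 1) vs free (4, 3, 2) (insufficient r1)
  task-7 cannot run: need (2, 4, 1) vs free (4, 3, 2) (insufficient r1)
  task-5 cannot run: need (7, 5, 5) vs free (4, 3, 2) (insufficient r3, r1 and r4)


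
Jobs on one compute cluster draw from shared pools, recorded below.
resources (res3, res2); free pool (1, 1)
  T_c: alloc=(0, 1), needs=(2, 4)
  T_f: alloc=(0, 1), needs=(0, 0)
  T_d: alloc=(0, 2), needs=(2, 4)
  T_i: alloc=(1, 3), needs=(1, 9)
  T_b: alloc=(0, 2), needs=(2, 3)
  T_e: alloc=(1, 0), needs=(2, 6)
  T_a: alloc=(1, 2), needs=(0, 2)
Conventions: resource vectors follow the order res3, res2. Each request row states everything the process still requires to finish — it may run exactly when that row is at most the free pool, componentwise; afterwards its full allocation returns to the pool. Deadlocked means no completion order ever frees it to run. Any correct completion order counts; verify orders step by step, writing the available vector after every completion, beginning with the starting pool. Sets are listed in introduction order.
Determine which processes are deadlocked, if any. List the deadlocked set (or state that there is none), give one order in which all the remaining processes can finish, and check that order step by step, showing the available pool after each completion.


Nothing here is deadlocked.
Key observation: beginning at T_f, releases accumulate fast enough that every process eventually fits.
The rest can finish in the order T_f, T_a, T_b, T_e, T_c, T_d, T_i. Check, step by step:
  pool = (1, 1)
  T_f: need (0, 0) fits (1, 1); releases (0, 1), pool now (1, 2)
  T_a: need (0, 2) fits (1, 2); releases (1, 2), pool now (2, 4)
  T_b: need (2, 3) fits (2, 4); releases (0, 2), pool now (2, 6)
  T_e: need (2, 6) fits (2, 6); releases (1, 0), pool now (3, 6)
  T_c: need (2, 4) fits (3, 6); releases (0, 1), pool now (3, 7)
  T_d: need (2, 4) fits (3, 7); releases (0, 2), pool now (3, 9)
  T_i: need (1, 9) fits (3, 9); releases (1, 3), pool now (4, 12)


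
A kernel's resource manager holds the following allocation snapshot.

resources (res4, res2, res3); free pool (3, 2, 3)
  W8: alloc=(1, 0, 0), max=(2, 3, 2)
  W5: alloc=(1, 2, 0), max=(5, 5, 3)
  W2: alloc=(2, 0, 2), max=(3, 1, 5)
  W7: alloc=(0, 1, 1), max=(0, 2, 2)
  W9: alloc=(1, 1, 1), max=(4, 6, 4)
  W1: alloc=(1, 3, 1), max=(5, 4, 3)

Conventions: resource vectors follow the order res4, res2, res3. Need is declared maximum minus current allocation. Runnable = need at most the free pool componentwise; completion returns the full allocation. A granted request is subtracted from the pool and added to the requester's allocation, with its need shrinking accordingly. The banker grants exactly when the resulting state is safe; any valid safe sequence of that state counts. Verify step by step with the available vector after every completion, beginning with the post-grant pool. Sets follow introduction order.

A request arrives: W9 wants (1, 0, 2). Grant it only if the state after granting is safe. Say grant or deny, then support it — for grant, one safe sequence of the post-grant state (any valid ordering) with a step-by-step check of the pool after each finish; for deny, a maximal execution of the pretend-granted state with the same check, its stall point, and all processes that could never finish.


DENY: after the grant no complete ordering would exist.
Key observation: after W7, W8 the pool peaks at (3, 3, 2), and each blocked process is short somewhere: W5 on res4, res3; W2 on res3; W9 on res2; W1 on res4.
On the post-grant state, W7, W8 is a maximal run — nothing extends it. Walking it through:
  pool = (2, 2, 1)
  W7: need (0, 1, 1) fits (2, 2, 1); releases (0, 1, 1), pool now (2, 3, 2)
  W8: need (1, 3, 2) fits (2, 3, 2); releases (1, 0, 0), pool now (3, 3, 2)
  W5 cannot run: need (4, 3, 3) vs free (3, 3, 2) (insufficient res4 and res3)
  W2 cannot run: need (1, 1, 3) vs free (3, 3, 2) (insufficient res3)
  W9 cannot run: need (2, 5, 1) vs free (3, 3, 2) (insufficient res2)
  W1 cannot run: need (4, 1, 2) vs free (3, 3, 2) (insufficient res4)
Processes that could never finish after the grant: W5, W2, W9 and W1.


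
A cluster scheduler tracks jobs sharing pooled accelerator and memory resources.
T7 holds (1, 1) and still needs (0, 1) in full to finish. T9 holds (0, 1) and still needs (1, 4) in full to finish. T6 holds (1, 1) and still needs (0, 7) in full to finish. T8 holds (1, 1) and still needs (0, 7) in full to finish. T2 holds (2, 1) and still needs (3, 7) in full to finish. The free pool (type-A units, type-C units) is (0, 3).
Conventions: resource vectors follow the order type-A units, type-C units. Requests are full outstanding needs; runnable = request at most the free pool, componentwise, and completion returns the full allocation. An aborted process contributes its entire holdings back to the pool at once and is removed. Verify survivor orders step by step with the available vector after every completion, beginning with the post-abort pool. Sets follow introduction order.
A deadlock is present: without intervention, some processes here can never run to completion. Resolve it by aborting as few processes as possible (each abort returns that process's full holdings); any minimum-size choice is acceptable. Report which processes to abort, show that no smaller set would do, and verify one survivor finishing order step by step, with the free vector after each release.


Abort T6 and T8.
Key observation: no ordering could ever have run T2 before the abort of T6 and T8; with (2, 2) back in the pool it fits at step 3.
Why nothing smaller works — every single abort fails: T7 alone leaves T6 blocked (short on type-C units); T9 alone leaves T6 blocked (short on type-C units); T6 alone leaves T8 blocked (short on type-C units); T8 alone leaves T6 blocked (short on type-C units); T2 alone leaves T6 blocked (short on type-C units).
One survivor order: T7, T9, T2. Verifying each step (post-abort pool first):
  pool = (2, 5)
  T7 needs (0, 1) <= (2, 5) -> finishes; pool += (1, 1) = (3, 6)
  T9 needs (1, 4) <= (3, 6) -> finishes; pool += (0, 1) = (3, 7)
  T2 needs (3, 7) <= (3, 7) -> finishes; pool += (2, 1) = (5, 8)


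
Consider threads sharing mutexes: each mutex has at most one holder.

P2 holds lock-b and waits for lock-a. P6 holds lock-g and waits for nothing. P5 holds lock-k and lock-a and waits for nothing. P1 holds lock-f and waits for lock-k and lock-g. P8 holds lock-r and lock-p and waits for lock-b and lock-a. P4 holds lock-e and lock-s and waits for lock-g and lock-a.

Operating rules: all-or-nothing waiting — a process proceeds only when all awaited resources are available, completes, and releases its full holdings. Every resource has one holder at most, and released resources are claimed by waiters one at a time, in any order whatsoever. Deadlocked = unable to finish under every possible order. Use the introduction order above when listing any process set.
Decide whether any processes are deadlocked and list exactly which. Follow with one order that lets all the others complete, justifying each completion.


Nothing here is deadlocked.
Key observation: every chain of waits terminates; starting from the processes that wait on nothing, all the rest unlock in turn.
One completion order for the rest: P6, P5, P2, P1, P4, P8.
Step-by-step check:
  P6: no waits; runs immediately, freeing lock-g
  P5: no waits; runs immediately, freeing lock-k and lock-a
  P2: everything it awaited (lock-a) is free; runs, freeing lock-b
  P1: everything it awaited (lock-k and lock-g) is free; runs, freeing lock-f
  P4: everything it awaited (lock-g and lock-a) is free; runs, freeing lock-e and lock-s
  P8: everything it awaited (lock-b and lock-a) is free; runs, freeing lock-r and lock-p


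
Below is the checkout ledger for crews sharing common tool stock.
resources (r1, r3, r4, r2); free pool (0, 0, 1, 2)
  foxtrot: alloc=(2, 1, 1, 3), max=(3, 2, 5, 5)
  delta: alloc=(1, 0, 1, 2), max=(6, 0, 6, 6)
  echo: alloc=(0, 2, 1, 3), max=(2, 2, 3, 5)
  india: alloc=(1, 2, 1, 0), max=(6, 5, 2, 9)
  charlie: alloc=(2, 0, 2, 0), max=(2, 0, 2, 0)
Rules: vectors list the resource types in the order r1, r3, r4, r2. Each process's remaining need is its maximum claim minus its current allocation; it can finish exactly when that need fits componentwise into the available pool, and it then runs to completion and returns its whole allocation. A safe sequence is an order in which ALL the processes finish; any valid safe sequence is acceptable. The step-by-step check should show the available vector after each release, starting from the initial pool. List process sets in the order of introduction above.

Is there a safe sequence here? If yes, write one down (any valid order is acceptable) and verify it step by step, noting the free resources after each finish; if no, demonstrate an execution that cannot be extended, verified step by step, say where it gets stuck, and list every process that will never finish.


The state is UNSAFE.
Key observation: the wall is r1: completing charlie, echo, foxtrot brings the pool only to (4, 3, 5, 8), and all the rest need more.
Going as far as possible: charlie, echo, foxtrot; after that, nothing fits. Check, step by step:
  pool = (0, 0, 1, 2)
  charlie needs (0, 0, 0, 0) <= (0, 0, 1, 2) -> finishes; pool += (2, 0, 2, 0) = (2, 0, 3, 2)
  echo needs (2, 0, 2, 2) <= (2, 0, 3, 2) -> finishes; pool += (0, 2, 1, 3) = (2, 2, 4, 5)
  foxtrot needs (1, 1, 4, 2) <= (2, 2, 4, 5) -> finishes; pool += (2, 1, 1, 3) = (4, 3, 5, 8)
  blocked: delta wants (5, 0, 5, 4), pool (4, 3, 5, 8) — not enough r1
  blocked: india wants (5, 3, 1, 9), pool (4, 3, 5, 8) — not enough r1 and r2
Never able to finish: delta and india.


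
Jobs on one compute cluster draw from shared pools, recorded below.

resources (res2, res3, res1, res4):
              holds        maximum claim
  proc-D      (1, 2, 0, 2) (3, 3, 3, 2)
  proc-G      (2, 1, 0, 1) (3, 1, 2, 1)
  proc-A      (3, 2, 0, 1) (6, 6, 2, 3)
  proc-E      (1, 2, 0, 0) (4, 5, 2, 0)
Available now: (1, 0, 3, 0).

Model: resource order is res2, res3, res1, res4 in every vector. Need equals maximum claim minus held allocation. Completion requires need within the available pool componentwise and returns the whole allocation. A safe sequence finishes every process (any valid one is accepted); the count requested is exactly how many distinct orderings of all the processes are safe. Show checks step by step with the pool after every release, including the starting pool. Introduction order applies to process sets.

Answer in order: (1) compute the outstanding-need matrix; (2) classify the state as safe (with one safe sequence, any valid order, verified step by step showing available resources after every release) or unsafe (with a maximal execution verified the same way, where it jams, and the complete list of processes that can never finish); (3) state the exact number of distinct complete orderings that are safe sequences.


(1) Need matrix, components ordered res2, res3, res1, res4:
  proc-D: (2, 1, 3, 0)
  proc-G: (1, 0, 2, 0)
  proc-A: (3, 4, 2, 2)
  proc-E: (3, 3, 2, 0)
(2) SAFE — a valid safe sequence is proc-G, proc-D, proc-E, proc-A.
Key observation: the first exact fit in this order is proc-G — it needs (1, 0, 2, 0) with (1, 0, 3, 0) free, meeting a requested resource to the last unit.
Verifying each step:
  pool = (1, 0, 3, 0)
  proc-G: need (1, 0, 2, 0) fits (1, 0, 3, 0); releases (2, 1, 0, 1), pool now (3, 1, 3, 1)
  proc-D: need (2, 1, 3, 0) fits (3, 1, 3, 1); releases (1, 2, 0, 2), pool now (4, 3, 3, 3)
  proc-E: need (3, 3, 2, 0) fits (4, 3, 3, 3); releases (1, 2, 0, 0), pool now (5, 5, 3, 3)
  proc-A: need (3, 4, 2, 2) fits (5, 5, 3, 3); releases (3, 2, 0, 1), pool now (8, 7, 3, 4)
(3) The exact count: 1 of the possible complete orderings is a safe sequence.


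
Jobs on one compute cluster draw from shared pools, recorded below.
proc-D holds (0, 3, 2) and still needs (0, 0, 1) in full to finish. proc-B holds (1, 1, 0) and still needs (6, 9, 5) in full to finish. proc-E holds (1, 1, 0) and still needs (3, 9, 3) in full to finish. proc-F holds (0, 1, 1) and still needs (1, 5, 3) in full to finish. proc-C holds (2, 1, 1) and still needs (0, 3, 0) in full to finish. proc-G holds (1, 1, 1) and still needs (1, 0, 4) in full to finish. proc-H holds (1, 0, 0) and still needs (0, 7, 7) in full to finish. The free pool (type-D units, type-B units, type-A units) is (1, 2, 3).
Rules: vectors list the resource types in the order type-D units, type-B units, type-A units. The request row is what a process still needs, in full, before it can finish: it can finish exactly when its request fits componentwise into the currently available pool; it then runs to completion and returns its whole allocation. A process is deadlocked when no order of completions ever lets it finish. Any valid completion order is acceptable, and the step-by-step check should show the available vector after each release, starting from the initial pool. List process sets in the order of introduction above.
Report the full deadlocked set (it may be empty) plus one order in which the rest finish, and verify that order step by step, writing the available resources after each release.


Deadlocked set: proc-B and proc-E.
Key observation: proc-D, proc-F, proc-C, proc-G, proc-H can finish, but then (5, 8, 8) is all there is, and the blocked group's type-B units demands exceed it.
One completion order for the rest: proc-D, proc-F, proc-C, proc-G, proc-H. Verifying each step:
  pool = (1, 2, 3)
  proc-D needs (0, 0, 1) <= (1, 2, 3) -> finishes; pool += (0, 3, 2) = (1, 5, 5)
  proc-F needs (1, 5, 3) <= (1, 5, 5) -> finishes; pool += (0, 1, 1) = (1, 6, 6)
  proc-C needs (0, 3, 0) <= (1, 6, 6) -> finishes; pool += (2, 1, 1) = (3, 7, 7)
  proc-G needs (1, 0, 4) <= (3, 7, 7) -> finishes; pool += (1, 1, 1) = (4, 8, 8)
  proc-H needs (0, 7, 7) <= (4, 8, 8) -> finishes; pool += (1, 0, 0) = (5, 8, 8)
The blocked processes can never fit:
  proc-B cannot run: need (6, 9, 5) vs free (5, 8, 8) (insufficient type-D units and type-B units)
  proc-E cannot run: need (3, 9, 3) vs free (5, 8, 8) (insufficient type-B units)
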